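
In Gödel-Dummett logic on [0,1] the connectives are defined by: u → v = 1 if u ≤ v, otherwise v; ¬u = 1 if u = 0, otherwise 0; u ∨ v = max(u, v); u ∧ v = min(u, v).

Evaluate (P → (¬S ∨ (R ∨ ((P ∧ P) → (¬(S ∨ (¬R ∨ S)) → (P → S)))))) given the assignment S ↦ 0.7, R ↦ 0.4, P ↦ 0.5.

1.00

¬S: Gödel ¬ of 0.7 = 0 (operand ≠ 0)
(P ∧ P) = min(0.5, 0.5) = 0.5
¬R: Gödel ¬ of 0.4 = 0 (operand ≠ 0)
(¬R ∨ S) = max(0, 0.7) = 0.7
(S ∨ (¬R ∨ S)) = max(0.7, 0.7) = 0.7
¬(S ∨ (¬R ∨ S)): Gödel ¬ of 0.7 = 0 (operand ≠ 0)
(P → S): 0.5 ≤ 0.7, so result = 1
(¬(S ∨ (¬R ∨ S)) → (P → S)): 0 ≤ 1, so result = 1
((P ∧ P) → (¬(S ∨ (¬R ∨ S)) → (P → S))): 0.5 ≤ 1, so result = 1
(R ∨ ((P ∧ P) → (¬(S ∨ (¬R ∨ S)) → (P → S)))) = max(0.4, 1) = 1
(¬S ∨ (R ∨ ((P ∧ P) → (¬(S ∨ (¬R ∨ S)) → (P → S))))) = max(0, 1) = 1
(P → (¬S ∨ (R ∨ ((P ∧ P) → (¬(S ∨ (¬R ∨ S)) → (P → S)))))): 0.5 ≤ 1, so result = 1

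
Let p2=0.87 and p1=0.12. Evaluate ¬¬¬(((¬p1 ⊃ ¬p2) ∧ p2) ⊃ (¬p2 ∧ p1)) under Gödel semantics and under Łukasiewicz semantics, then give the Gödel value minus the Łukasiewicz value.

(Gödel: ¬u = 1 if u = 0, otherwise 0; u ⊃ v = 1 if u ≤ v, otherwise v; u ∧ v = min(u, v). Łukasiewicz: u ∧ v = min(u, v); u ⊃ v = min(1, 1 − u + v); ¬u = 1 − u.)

0.87

Gödel evaluation:
  ¬p1: Gödel ¬ of 0.12 = 0 (operand ≠ 0)
  ¬p2: Gödel ¬ of 0.87 = 0 (operand ≠ 0)
  (¬p1 ⊃ ¬p2): 0 ≤ 0, so result = 1
  ((¬p1 ⊃ ¬p2) ∧ p2) = min(1, 0.87) = 0.87
  ¬p2: Gödel ¬ of 0.87 = 0 (operand ≠ 0)
  (¬p2 ∧ p1) = min(0, 0.12) = 0
  (((¬p1 ⊃ ¬p2) ∧ p2) ⊃ (¬p2 ∧ p1)): 0.87 > 0, so result = 0
  ¬(((¬p1 ⊃ ¬p2) ∧ p2) ⊃ (¬p2 ∧ p1)): Gödel ¬ of 0 = 1 (operand is 0)
  ¬¬(((¬p1 ⊃ ¬p2) ∧ p2) ⊃ (¬p2 ∧ p1)): Gödel ¬ of 1 = 0 (operand ≠ 0)
  ¬¬¬(((¬p1 ⊃ ¬p2) ∧ p2) ⊃ (¬p2 ∧ p1)): Gödel ¬ of 0 = 1 (operand is 0)
  Gödel value = 1
Łukasiewicz evaluation:
  ¬p1: Łukasiewicz ¬ gives 1 − 0.12 = 0.88
  ¬p2: Łukasiewicz ¬ gives 1 − 0.87 = 0.13
  (¬p1 ⊃ ¬p2): min(1, 1 − 0.88 + 0.13) = 0.25
  ((¬p1 ⊃ ¬p2) ∧ p2) = min(0.25, 0.87) = 0.25
  ¬p2: Łukasiewicz ¬ gives 1 − 0.87 = 0.13
  (¬p2 ∧ p1) = min(0.13, 0.12) = 0.12
  (((¬p1 ⊃ ¬p2) ∧ p2) ⊃ (¬p2 ∧ p1)): min(1, 1 − 0.25 + 0.12) = 0.87
  ¬(((¬p1 ⊃ ¬p2) ∧ p2) ⊃ (¬p2 ∧ p1)): Łukasiewicz ¬ gives 1 − 0.87 = 0.13
  ¬¬(((¬p1 ⊃ ¬p2) ∧ p2) ⊃ (¬p2 ∧ p1)): Łukasiewicz ¬ gives 1 − 0.13 = 0.87
  ¬¬¬(((¬p1 ⊃ ¬p2) ∧ p2) ⊃ (¬p2 ∧ p1)): Łukasiewicz ¬ gives 1 − 0.87 = 0.13
  Łukasiewicz value = 0.13
Difference: 1 − 0.13 = 0.87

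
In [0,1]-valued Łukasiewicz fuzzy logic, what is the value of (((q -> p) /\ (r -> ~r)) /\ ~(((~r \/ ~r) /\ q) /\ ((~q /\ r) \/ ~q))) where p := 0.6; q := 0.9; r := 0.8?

0.40

(q -> p): min(1, 1 − 0.9 + 0.6) = 0.7
~r: Łukasiewicz ¬ gives 1 − 0.8 = 0.2
(r -> ~r): min(1, 1 − 0.8 + 0.2) = 0.4
((q -> p) /\ (r -> ~r)) = min(0.7, 0.4) = 0.4
~r: Łukasiewicz ¬ gives 1 − 0.8 = 0.2
~r: Łukasiewicz ¬ gives 1 − 0.8 = 0.2
(~r \/ ~r) = max(0.2, 0.2) = 0.2
((~r \/ ~r) /\ q) = min(0.2, 0.9) = 0.2
~q: Łukasiewicz ¬ gives 1 − 0.9 = 0.1
(~q /\ r) = min(0.1, 0.8) = 0.1
~q: Łukasiewicz ¬ gives 1 − 0.9 = 0.1
((~q /\ r) \/ ~q) = max(0.1, 0.1) = 0.1
(((~r \/ ~r) /\ q) /\ ((~q /\ r) \/ ~q)) = min(0.2, 0.1) = 0.1
~(((~r \/ ~r) /\ q) /\ ((~q /\ r) \/ ~q)): Łukasiewicz ¬ gives 1 − 0.1 = 0.9
(((q -> p) /\ (r -> ~r)) /\ ~(((~r \/ ~r) /\ q) /\ ((~q /\ r) \/ ~q))) = min(0.4, 0.9) = 0.4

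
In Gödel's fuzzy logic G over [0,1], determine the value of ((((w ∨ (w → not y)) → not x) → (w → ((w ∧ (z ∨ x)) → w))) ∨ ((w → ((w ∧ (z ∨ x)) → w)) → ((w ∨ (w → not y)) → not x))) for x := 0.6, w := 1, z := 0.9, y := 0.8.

not y: Gödel ¬ of 0.8 = 0 (operand ≠ 0)
(w → not y): 1 > 0, so result = 0
(w ∨ (w → not y)) = max(1, 0) = 1
not x: Gödel ¬ of 0.6 = 0 (operand ≠ 0)
((w ∨ (w → not y)) → not x): 1 > 0, so result = 0
(z ∨ x) = max(0.9, 0.6) = 0.9
(w ∧ (z ∨ x)) = min(1, 0.9) = 0.9
((w ∧ (z ∨ x)) → w): 0.9 ≤ 1, so result = 1
(w → ((w ∧ (z ∨ x)) → w)): 1 ≤ 1, so result = 1
(((w ∨ (w → not y)) → not x) → (w → ((w ∧ (z ∨ x)) → w))): 0 ≤ 1, so result = 1
(z ∨ x) = max(0.9, 0.6) = 0.9
(w ∧ (z ∨ x)) = min(1, 0.9) = 0.9
((w ∧ (z ∨ x)) → w): 0.9 ≤ 1, so result = 1
(w → ((w ∧ (z ∨ x)) → w)): 1 ≤ 1, so result = 1
not y: Gödel ¬ of 0.8 = 0 (operand ≠ 0)
(w → not y): 1 > 0, so result = 0
(w ∨ (w → not y)) = max(1, 0) = 1
not x: Gödel ¬ of 0.6 = 0 (operand ≠ 0)
((w ∨ (w → not y)) → not x): 1 > 0, so result = 0
((w → ((w ∧ (z ∨ x)) → w)) → ((w ∨ (w → not y)) → not x)): 1 > 0, so result = 0
((((w ∨ (w → not y)) → not x) → (w → ((w ∧ (z ∨ x)) → w))) ∨ ((w → ((w ∧ (z ∨ x)) → w)) → ((w ∨ (w → not y)) → not x))) = max(1, 0) = 1

1.00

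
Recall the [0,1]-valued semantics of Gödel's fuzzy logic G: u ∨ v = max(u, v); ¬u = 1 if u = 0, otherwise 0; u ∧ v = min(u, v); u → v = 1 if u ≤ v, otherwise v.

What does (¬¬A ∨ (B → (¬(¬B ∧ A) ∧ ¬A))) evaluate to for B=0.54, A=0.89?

¬A: Gödel ¬ of 0.89 = 0 (operand ≠ 0)
¬¬A: Gödel ¬ of 0 = 1 (operand is 0)
¬B: Gödel ¬ of 0.54 = 0 (operand ≠ 0)
(¬B ∧ A) = min(0, 0.89) = 0
¬(¬B ∧ A): Gödel ¬ of 0 = 1 (operand is 0)
¬A: Gödel ¬ of 0.89 = 0 (operand ≠ 0)
(¬(¬B ∧ A) ∧ ¬A) = min(1, 0) = 0
(B → (¬(¬B ∧ A) ∧ ¬A)): 0.54 > 0, so result = 0
(¬¬A ∨ (B → (¬(¬B ∧ A) ∧ ¬A))) = max(1, 0) = 1

1.00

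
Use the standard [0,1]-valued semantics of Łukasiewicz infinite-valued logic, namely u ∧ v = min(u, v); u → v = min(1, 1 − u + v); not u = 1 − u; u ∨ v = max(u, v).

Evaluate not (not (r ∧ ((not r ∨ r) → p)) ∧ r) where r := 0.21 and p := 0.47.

not r: Łukasiewicz ¬ gives 1 − 0.21 = 0.79
(not r ∨ r) = max(0.79, 0.21) = 0.79
((not r ∨ r) → p): min(1, 1 − 0.79 + 0.47) = 0.68
(r ∧ ((not r ∨ r) → p)) = min(0.21, 0.68) = 0.21
not (r ∧ ((not r ∨ r) → p)): Łukasiewicz ¬ gives 1 − 0.21 = 0.79
(not (r ∧ ((not r ∨ r) → p)) ∧ r) = min(0.79, 0.21) = 0.21
not (not (r ∧ ((not r ∨ r) → p)) ∧ r): Łukasiewicz ¬ gives 1 − 0.21 = 0.79

0.79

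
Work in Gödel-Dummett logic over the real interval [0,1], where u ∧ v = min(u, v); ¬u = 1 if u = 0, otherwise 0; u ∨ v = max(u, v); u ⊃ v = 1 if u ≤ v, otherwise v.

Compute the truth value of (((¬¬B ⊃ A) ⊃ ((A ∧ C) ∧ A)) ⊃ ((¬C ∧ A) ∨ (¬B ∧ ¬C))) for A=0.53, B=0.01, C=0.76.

0.00

¬B: Gödel ¬ of 0.01 = 0 (operand ≠ 0)
¬¬B: Gödel ¬ of 0 = 1 (operand is 0)
(¬¬B ⊃ A): 1 > 0.53, so result = 0.53
(A ∧ C) = min(0.53, 0.76) = 0.53
((A ∧ C) ∧ A) = min(0.53, 0.53) = 0.53
((¬¬B ⊃ A) ⊃ ((A ∧ C) ∧ A)): 0.53 ≤ 0.53, so result = 1
¬C: Gödel ¬ of 0.76 = 0 (operand ≠ 0)
(¬C ∧ A) = min(0, 0.53) = 0
¬B: Gödel ¬ of 0.01 = 0 (operand ≠ 0)
¬C: Gödel ¬ of 0.76 = 0 (operand ≠ 0)
(¬B ∧ ¬C) = min(0, 0) = 0
((¬C ∧ A) ∨ (¬B ∧ ¬C)) = max(0, 0) = 0
(((¬¬B ⊃ A) ⊃ ((A ∧ C) ∧ A)) ⊃ ((¬C ∧ A) ∨ (¬B ∧ ¬C))): 1 > 0, so result = 0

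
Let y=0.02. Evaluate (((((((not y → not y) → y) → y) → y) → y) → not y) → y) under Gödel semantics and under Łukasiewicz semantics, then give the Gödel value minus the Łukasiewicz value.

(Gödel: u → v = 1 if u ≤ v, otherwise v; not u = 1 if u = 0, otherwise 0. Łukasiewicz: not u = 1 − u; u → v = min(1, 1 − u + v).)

Gödel evaluation:
  not y: Gödel ¬ of 0.02 = 0 (operand ≠ 0)
  not y: Gödel ¬ of 0.02 = 0 (operand ≠ 0)
  (not y → not y): 0 ≤ 0, so result = 1
  ((not y → not y) → y): 1 > 0.02, so result = 0.02
  (((not y → not y) → y) → y): 0.02 ≤ 0.02, so result = 1
  ((((not y → not y) → y) → y) → y): 1 > 0.02, so result = 0.02
  (((((not y → not y) → y) → y) → y) → y): 0.02 ≤ 0.02, so result = 1
  not y: Gödel ¬ of 0.02 = 0 (operand ≠ 0)
  ((((((not y → not y) → y) → y) → y) → y) → not y): 1 > 0, so result = 0
  (((((((not y → not y) → y) → y) → y) → y) → not y) → y): 0 ≤ 0.02, so result = 1
  Gödel value = 1
Łukasiewicz evaluation:
  not y: Łukasiewicz ¬ gives 1 − 0.02 = 0.98
  not y: Łukasiewicz ¬ gives 1 − 0.02 = 0.98
  (not y → not y): min(1, 1 − 0.98 + 0.98) = 1
  ((not y → not y) → y): min(1, 1 − 1 + 0.02) = 0.02
  (((not y → not y) → y) → y): min(1, 1 − 0.02 + 0.02) = 1
  ((((not y → not y) → y) → y) → y): min(1, 1 − 1 + 0.02) = 0.02
  (((((not y → not y) → y) → y) → y) → y): min(1, 1 − 0.02 + 0.02) = 1
  not y: Łukasiewicz ¬ gives 1 − 0.02 = 0.98
  ((((((not y → not y) → y) → y) → y) → y) → not y): min(1, 1 − 1 + 0.98) = 0.98
  (((((((not y → not y) → y) → y) → y) → y) → not y) → y): min(1, 1 − 0.98 + 0.02) = 0.04
  Łukasiewicz value = 0.04
Difference: 1 − 0.04 = 0.96

0.96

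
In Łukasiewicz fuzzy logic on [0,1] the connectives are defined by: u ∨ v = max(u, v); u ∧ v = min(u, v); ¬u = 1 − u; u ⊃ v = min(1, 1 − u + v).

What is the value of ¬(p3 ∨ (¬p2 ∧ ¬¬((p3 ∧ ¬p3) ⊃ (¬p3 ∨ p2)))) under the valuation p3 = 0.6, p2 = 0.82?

¬p2: Łukasiewicz ¬ gives 1 − 0.82 = 0.18
¬p3: Łukasiewicz ¬ gives 1 − 0.6 = 0.4
(p3 ∧ ¬p3) = min(0.6, 0.4) = 0.4
¬p3: Łukasiewicz ¬ gives 1 − 0.6 = 0.4
(¬p3 ∨ p2) = max(0.4, 0.82) = 0.82
((p3 ∧ ¬p3) ⊃ (¬p3 ∨ p2)): min(1, 1 − 0.4 + 0.82) = 1
¬((p3 ∧ ¬p3) ⊃ (¬p3 ∨ p2)): Łukasiewicz ¬ gives 1 − 1 = 0
¬¬((p3 ∧ ¬p3) ⊃ (¬p3 ∨ p2)): Łukasiewicz ¬ gives 1 − 0 = 1
(¬p2 ∧ ¬¬((p3 ∧ ¬p3) ⊃ (¬p3 ∨ p2))) = min(0.18, 1) = 0.18
(p3 ∨ (¬p2 ∧ ¬¬((p3 ∧ ¬p3) ⊃ (¬p3 ∨ p2)))) = max(0.6, 0.18) = 0.6
¬(p3 ∨ (¬p2 ∧ ¬¬((p3 ∧ ¬p3) ⊃ (¬p3 ∨ p2)))): Łukasiewicz ¬ gives 1 − 0.6 = 0.4

0.40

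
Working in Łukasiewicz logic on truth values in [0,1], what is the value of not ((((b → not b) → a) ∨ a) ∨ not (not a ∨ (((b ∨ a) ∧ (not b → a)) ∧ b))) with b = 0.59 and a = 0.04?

not b: Łukasiewicz ¬ gives 1 − 0.59 = 0.41
(b → not b): min(1, 1 − 0.59 + 0.41) = 0.82
((b → not b) → a): min(1, 1 − 0.82 + 0.04) = 0.22
(((b → not b) → a) ∨ a) = max(0.22, 0.04) = 0.22
not a: Łukasiewicz ¬ gives 1 − 0.04 = 0.96
(b ∨ a) = max(0.59, 0.04) = 0.59
not b: Łukasiewicz ¬ gives 1 − 0.59 = 0.41
(not b → a): min(1, 1 − 0.41 + 0.04) = 0.63
((b ∨ a) ∧ (not b → a)) = min(0.59, 0.63) = 0.59
(((b ∨ a) ∧ (not b → a)) ∧ b) = min(0.59, 0.59) = 0.59
(not a ∨ (((b ∨ a) ∧ (not b → a)) ∧ b)) = max(0.96, 0.59) = 0.96
not (not a ∨ (((b ∨ a) ∧ (not b → a)) ∧ b)): Łukasiewicz ¬ gives 1 − 0.96 = 0.04
((((b → not b) → a) ∨ a) ∨ not (not a ∨ (((b ∨ a) ∧ (not b → a)) ∧ b))) = max(0.22, 0.04) = 0.22
not ((((b → not b) → a) ∨ a) ∨ not (not a ∨ (((b ∨ a) ∧ (not b → a)) ∧ b))): Łukasiewicz ¬ gives 1 − 0.22 = 0.78

0.78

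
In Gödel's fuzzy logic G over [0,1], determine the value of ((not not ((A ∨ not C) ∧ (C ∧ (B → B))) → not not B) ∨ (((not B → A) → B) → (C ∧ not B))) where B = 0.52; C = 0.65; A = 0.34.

not C: Gödel ¬ of 0.65 = 0 (operand ≠ 0)
(A ∨ not C) = max(0.34, 0) = 0.34
(B → B): 0.52 ≤ 0.52, so result = 1
(C ∧ (B → B)) = min(0.65, 1) = 0.65
((A ∨ not C) ∧ (C ∧ (B → B))) = min(0.34, 0.65) = 0.34
not ((A ∨ not C) ∧ (C ∧ (B → B))): Gödel ¬ of 0.34 = 0 (operand ≠ 0)
not not ((A ∨ not C) ∧ (C ∧ (B → B))): Gödel ¬ of 0 = 1 (operand is 0)
not B: Gödel ¬ of 0.52 = 0 (operand ≠ 0)
not not B: Gödel ¬ of 0 = 1 (operand is 0)
(not not ((A ∨ not C) ∧ (C ∧ (B → B))) → not not B): 1 ≤ 1, so result = 1
not B: Gödel ¬ of 0.52 = 0 (operand ≠ 0)
(not B → A): 0 ≤ 0.34, so result = 1
((not B → A) → B): 1 > 0.52, so result = 0.52
not B: Gödel ¬ of 0.52 = 0 (operand ≠ 0)
(C ∧ not B) = min(0.65, 0) = 0
(((not B → A) → B) → (C ∧ not B)): 0.52 > 0, so result = 0
((not not ((A ∨ not C) ∧ (C ∧ (B → B))) → not not B) ∨ (((not B → A) → B) → (C ∧ not B))) = max(1, 0) = 1

1.00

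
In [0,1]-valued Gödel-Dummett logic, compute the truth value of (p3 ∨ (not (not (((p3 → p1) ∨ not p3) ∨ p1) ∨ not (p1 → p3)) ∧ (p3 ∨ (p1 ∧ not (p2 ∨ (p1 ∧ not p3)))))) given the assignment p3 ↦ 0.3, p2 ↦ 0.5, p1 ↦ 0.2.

(p3 → p1): 0.3 > 0.2, so result = 0.2
not p3: Gödel ¬ of 0.3 = 0 (operand ≠ 0)
((p3 → p1) ∨ not p3) = max(0.2, 0) = 0.2
(((p3 → p1) ∨ not p3) ∨ p1) = max(0.2, 0.2) = 0.2
not (((p3 → p1) ∨ not p3) ∨ p1): Gödel ¬ of 0.2 = 0 (operand ≠ 0)
(p1 → p3): 0.2 ≤ 0.3, so result = 1
not (p1 → p3): Gödel ¬ of 1 = 0 (operand ≠ 0)
(not (((p3 → p1) ∨ not p3) ∨ p1) ∨ not (p1 → p3)) = max(0, 0) = 0
not (not (((p3 → p1) ∨ not p3) ∨ p1) ∨ not (p1 → p3)): Gödel ¬ of 0 = 1 (operand is 0)
not p3: Gödel ¬ of 0.3 = 0 (operand ≠ 0)
(p1 ∧ not p3) = min(0.2, 0) = 0
(p2 ∨ (p1 ∧ not p3)) = max(0.5, 0) = 0.5
not (p2 ∨ (p1 ∧ not p3)): Gödel ¬ of 0.5 = 0 (operand ≠ 0)
(p1 ∧ not (p2 ∨ (p1 ∧ not p3))) = min(0.2, 0) = 0
(p3 ∨ (p1 ∧ not (p2 ∨ (p1 ∧ not p3)))) = max(0.3, 0) = 0.3
(not (not (((p3 → p1) ∨ not p3) ∨ p1) ∨ not (p1 → p3)) ∧ (p3 ∨ (p1 ∧ not (p2 ∨ (p1 ∧ not p3))))) = min(1, 0.3) = 0.3
(p3 ∨ (not (not (((p3 → p1) ∨ not p3) ∨ p1) ∨ not (p1 → p3)) ∧ (p3 ∨ (p1 ∧ not (p2 ∨ (p1 ∧ not p3)))))) = max(0.3, 0.3) = 0.3

0.30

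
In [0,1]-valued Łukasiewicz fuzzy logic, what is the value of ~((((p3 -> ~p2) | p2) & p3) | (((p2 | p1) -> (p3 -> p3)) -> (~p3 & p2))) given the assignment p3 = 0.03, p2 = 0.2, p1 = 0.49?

0.80

~p2: Łukasiewicz ¬ gives 1 − 0.2 = 0.8
(p3 -> ~p2): min(1, 1 − 0.03 + 0.8) = 1
((p3 -> ~p2) | p2) = max(1, 0.2) = 1
(((p3 -> ~p2) | p2) & p3) = min(1, 0.03) = 0.03
(p2 | p1) = max(0.2, 0.49) = 0.49
(p3 -> p3): min(1, 1 − 0.03 + 0.03) = 1
((p2 | p1) -> (p3 -> p3)): min(1, 1 − 0.49 + 1) = 1
~p3: Łukasiewicz ¬ gives 1 − 0.03 = 0.97
(~p3 & p2) = min(0.97, 0.2) = 0.2
(((p2 | p1) -> (p3 -> p3)) -> (~p3 & p2)): min(1, 1 − 1 + 0.2) = 0.2
((((p3 -> ~p2) | p2) & p3) | (((p2 | p1) -> (p3 -> p3)) -> (~p3 & p2))) = max(0.03, 0.2) = 0.2
~((((p3 -> ~p2) | p2) & p3) | (((p2 | p1) -> (p3 -> p3)) -> (~p3 & p2))): Łukasiewicz ¬ gives 1 − 0.2 = 0.8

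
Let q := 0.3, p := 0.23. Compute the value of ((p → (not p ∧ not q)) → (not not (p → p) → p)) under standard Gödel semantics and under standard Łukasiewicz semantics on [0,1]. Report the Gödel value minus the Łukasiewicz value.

Gödel evaluation:
  not p: Gödel ¬ of 0.23 = 0 (operand ≠ 0)
  not q: Gödel ¬ of 0.3 = 0 (operand ≠ 0)
  (not p ∧ not q) = min(0, 0) = 0
  (p → (not p ∧ not q)): 0.23 > 0, so result = 0
  (p → p): 0.23 ≤ 0.23, so result = 1
  not (p → p): Gödel ¬ of 1 = 0 (operand ≠ 0)
  not not (p → p): Gödel ¬ of 0 = 1 (operand is 0)
  (not not (p → p) → p): 1 > 0.23, so result = 0.23
  ((p → (not p ∧ not q)) → (not not (p → p) → p)): 0 ≤ 0.23, so result = 1
  Gödel value = 1
Łukasiewicz evaluation:
  not p: Łukasiewicz ¬ gives 1 − 0.23 = 0.77
  not q: Łukasiewicz ¬ gives 1 − 0.3 = 0.7
  (not p ∧ not q) = min(0.77, 0.7) = 0.7
  (p → (not p ∧ not q)): min(1, 1 − 0.23 + 0.7) = 1
  (p → p): min(1, 1 − 0.23 + 0.23) = 1
  not (p → p): Łukasiewicz ¬ gives 1 − 1 = 0
  not not (p → p): Łukasiewicz ¬ gives 1 − 0 = 1
  (not not (p → p) → p): min(1, 1 − 1 + 0.23) = 0.23
  ((p → (not p ∧ not q)) → (not not (p → p) → p)): min(1, 1 − 1 + 0.23) = 0.23
  Łukasiewicz value = 0.23
Difference: 1 − 0.23 = 0.77

0.77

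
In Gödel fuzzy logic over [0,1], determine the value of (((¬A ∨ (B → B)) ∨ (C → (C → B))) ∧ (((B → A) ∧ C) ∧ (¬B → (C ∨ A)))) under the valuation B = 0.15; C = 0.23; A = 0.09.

0.09

¬A: Gödel ¬ of 0.09 = 0 (operand ≠ 0)
(B → B): 0.15 ≤ 0.15, so result = 1
(¬A ∨ (B → B)) = max(0, 1) = 1
(C → B): 0.23 > 0.15, so result = 0.15
(C → (C → B)): 0.23 > 0.15, so result = 0.15
((¬A ∨ (B → B)) ∨ (C → (C → B))) = max(1, 0.15) = 1
(B → A): 0.15 > 0.09, so result = 0.09
((B → A) ∧ C) = min(0.09, 0.23) = 0.09
¬B: Gödel ¬ of 0.15 = 0 (operand ≠ 0)
(C ∨ A) = max(0.23, 0.09) = 0.23
(¬B → (C ∨ A)): 0 ≤ 0.23, so result = 1
(((B → A) ∧ C) ∧ (¬B → (C ∨ A))) = min(0.09, 1) = 0.09
(((¬A ∨ (B → B)) ∨ (C → (C → B))) ∧ (((B → A) ∧ C) ∧ (¬B → (C ∨ A)))) = min(1, 0.09) = 0.09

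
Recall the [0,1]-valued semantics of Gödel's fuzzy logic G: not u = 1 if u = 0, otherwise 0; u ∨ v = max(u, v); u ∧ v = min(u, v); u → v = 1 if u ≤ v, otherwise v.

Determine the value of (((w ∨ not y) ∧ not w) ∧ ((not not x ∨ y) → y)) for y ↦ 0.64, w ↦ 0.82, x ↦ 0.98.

0.00

not y: Gödel ¬ of 0.64 = 0 (operand ≠ 0)
(w ∨ not y) = max(0.82, 0) = 0.82
not w: Gödel ¬ of 0.82 = 0 (operand ≠ 0)
((w ∨ not y) ∧ not w) = min(0.82, 0) = 0
not x: Gödel ¬ of 0.98 = 0 (operand ≠ 0)
not not x: Gödel ¬ of 0 = 1 (operand is 0)
(not not x ∨ y) = max(1, 0.64) = 1
((not not x ∨ y) → y): 1 > 0.64, so result = 0.64
(((w ∨ not y) ∧ not w) ∧ ((not not x ∨ y) → y)) = min(0, 0.64) = 0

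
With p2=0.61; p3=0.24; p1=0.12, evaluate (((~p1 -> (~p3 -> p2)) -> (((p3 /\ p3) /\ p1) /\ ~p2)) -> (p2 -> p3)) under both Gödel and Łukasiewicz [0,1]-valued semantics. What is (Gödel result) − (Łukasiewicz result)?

0.00

Gödel evaluation:
  ~p1: Gödel ¬ of 0.12 = 0 (operand ≠ 0)
  ~p3: Gödel ¬ of 0.24 = 0 (operand ≠ 0)
  (~p3 -> p2): 0 ≤ 0.61, so result = 1
  (~p1 -> (~p3 -> p2)): 0 ≤ 1, so result = 1
  (p3 /\ p3) = min(0.24, 0.24) = 0.24
  ((p3 /\ p3) /\ p1) = min(0.24, 0.12) = 0.12
  ~p2: Gödel ¬ of 0.61 = 0 (operand ≠ 0)
  (((p3 /\ p3) /\ p1) /\ ~p2) = min(0.12, 0) = 0
  ((~p1 -> (~p3 -> p2)) -> (((p3 /\ p3) /\ p1) /\ ~p2)): 1 > 0, so result = 0
  (p2 -> p3): 0.61 > 0.24, so result = 0.24
  (((~p1 -> (~p3 -> p2)) -> (((p3 /\ p3) /\ p1) /\ ~p2)) -> (p2 -> p3)): 0 ≤ 0.24, so result = 1
  Gödel value = 1
Łukasiewicz evaluation:
  ~p1: Łukasiewicz ¬ gives 1 − 0.12 = 0.88
  ~p3: Łukasiewicz ¬ gives 1 − 0.24 = 0.76
  (~p3 -> p2): min(1, 1 − 0.76 + 0.61) = 0.85
  (~p1 -> (~p3 -> p2)): min(1, 1 − 0.88 + 0.85) = 0.97
  (p3 /\ p3) = min(0.24, 0.24) = 0.24
  ((p3 /\ p3) /\ p1) = min(0.24, 0.12) = 0.12
  ~p2: Łukasiewicz ¬ gives 1 − 0.61 = 0.39
  (((p3 /\ p3) /\ p1) /\ ~p2) = min(0.12, 0.39) = 0.12
  ((~p1 -> (~p3 -> p2)) -> (((p3 /\ p3) /\ p1) /\ ~p2)): min(1, 1 − 0.97 + 0.12) = 0.15
  (p2 -> p3): min(1, 1 − 0.61 + 0.24) = 0.63
  (((~p1 -> (~p3 -> p2)) -> (((p3 /\ p3) /\ p1) /\ ~p2)) -> (p2 -> p3)): min(1, 1 − 0.15 + 0.63) = 1
  Łukasiewicz value = 1
Difference: 1 − 1 = 0.00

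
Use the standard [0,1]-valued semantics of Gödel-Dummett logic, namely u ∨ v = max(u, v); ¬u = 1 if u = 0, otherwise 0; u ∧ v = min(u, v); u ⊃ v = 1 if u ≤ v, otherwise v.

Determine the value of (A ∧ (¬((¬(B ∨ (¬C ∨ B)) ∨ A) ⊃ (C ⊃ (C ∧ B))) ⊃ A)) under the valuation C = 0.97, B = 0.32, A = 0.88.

¬C: Gödel ¬ of 0.97 = 0 (operand ≠ 0)
(¬C ∨ B) = max(0, 0.32) = 0.32
(B ∨ (¬C ∨ B)) = max(0.32, 0.32) = 0.32
¬(B ∨ (¬C ∨ B)): Gödel ¬ of 0.32 = 0 (operand ≠ 0)
(¬(B ∨ (¬C ∨ B)) ∨ A) = max(0, 0.88) = 0.88
(C ∧ B) = min(0.97, 0.32) = 0.32
(C ⊃ (C ∧ B)): 0.97 > 0.32, so result = 0.32
((¬(B ∨ (¬C ∨ B)) ∨ A) ⊃ (C ⊃ (C ∧ B))): 0.88 > 0.32, so result = 0.32
¬((¬(B ∨ (¬C ∨ B)) ∨ A) ⊃ (C ⊃ (C ∧ B))): Gödel ¬ of 0.32 = 0 (operand ≠ 0)
(¬((¬(B ∨ (¬C ∨ B)) ∨ A) ⊃ (C ⊃ (C ∧ B))) ⊃ A): 0 ≤ 0.88, so result = 1
(A ∧ (¬((¬(B ∨ (¬C ∨ B)) ∨ A) ⊃ (C ⊃ (C ∧ B))) ⊃ A)) = min(0.88, 1) = 0.88

0.88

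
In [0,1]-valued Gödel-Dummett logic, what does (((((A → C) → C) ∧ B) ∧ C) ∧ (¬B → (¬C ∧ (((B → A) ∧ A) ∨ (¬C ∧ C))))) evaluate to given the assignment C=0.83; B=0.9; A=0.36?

(A → C): 0.36 ≤ 0.83, so result = 1
((A → C) → C): 1 > 0.83, so result = 0.83
(((A → C) → C) ∧ B) = min(0.83, 0.9) = 0.83
((((A → C) → C) ∧ B) ∧ C) = min(0.83, 0.83) = 0.83
¬B: Gödel ¬ of 0.9 = 0 (operand ≠ 0)
¬C: Gödel ¬ of 0.83 = 0 (operand ≠ 0)
(B → A): 0.9 > 0.36, so result = 0.36
((B → A) ∧ A) = min(0.36, 0.36) = 0.36
¬C: Gödel ¬ of 0.83 = 0 (operand ≠ 0)
(¬C ∧ C) = min(0, 0.83) = 0
(((B → A) ∧ A) ∨ (¬C ∧ C)) = max(0.36, 0) = 0.36
(¬C ∧ (((B → A) ∧ A) ∨ (¬C ∧ C))) = min(0, 0.36) = 0
(¬B → (¬C ∧ (((B → A) ∧ A) ∨ (¬C ∧ C)))): 0 ≤ 0, so result = 1
(((((A → C) → C) ∧ B) ∧ C) ∧ (¬B → (¬C ∧ (((B → A) ∧ A) ∨ (¬C ∧ C))))) = min(0.83, 1) = 0.83

0.83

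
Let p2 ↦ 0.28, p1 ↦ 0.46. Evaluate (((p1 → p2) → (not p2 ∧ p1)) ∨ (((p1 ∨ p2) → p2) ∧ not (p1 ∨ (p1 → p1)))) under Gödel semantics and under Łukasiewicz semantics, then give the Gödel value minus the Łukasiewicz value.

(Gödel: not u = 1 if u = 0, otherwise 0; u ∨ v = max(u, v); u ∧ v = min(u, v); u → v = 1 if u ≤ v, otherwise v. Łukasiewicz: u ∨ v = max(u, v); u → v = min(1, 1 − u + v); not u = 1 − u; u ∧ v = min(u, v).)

-0.64

Gödel evaluation:
  (p1 → p2): 0.46 > 0.28, so result = 0.28
  not p2: Gödel ¬ of 0.28 = 0 (operand ≠ 0)
  (not p2 ∧ p1) = min(0, 0.46) = 0
  ((p1 → p2) → (not p2 ∧ p1)): 0.28 > 0, so result = 0
  (p1 ∨ p2) = max(0.46, 0.28) = 0.46
  ((p1 ∨ p2) → p2): 0.46 > 0.28, so result = 0.28
  (p1 → p1): 0.46 ≤ 0.46, so result = 1
  (p1 ∨ (p1 → p1)) = max(0.46, 1) = 1
  not (p1 ∨ (p1 → p1)): Gödel ¬ of 1 = 0 (operand ≠ 0)
  (((p1 ∨ p2) → p2) ∧ not (p1 ∨ (p1 → p1))) = min(0.28, 0) = 0
  (((p1 → p2) → (not p2 ∧ p1)) ∨ (((p1 ∨ p2) → p2) ∧ not (p1 ∨ (p1 → p1)))) = max(0, 0) = 0
  Gödel value = 0
Łukasiewicz evaluation:
  (p1 → p2): min(1, 1 − 0.46 + 0.28) = 0.82
  not p2: Łukasiewicz ¬ gives 1 − 0.28 = 0.72
  (not p2 ∧ p1) = min(0.72, 0.46) = 0.46
  ((p1 → p2) → (not p2 ∧ p1)): min(1, 1 − 0.82 + 0.46) = 0.64
  (p1 ∨ p2) = max(0.46, 0.28) = 0.46
  ((p1 ∨ p2) → p2): min(1, 1 − 0.46 + 0.28) = 0.82
  (p1 → p1): min(1, 1 − 0.46 + 0.46) = 1
  (p1 ∨ (p1 → p1)) = max(0.46, 1) = 1
  not (p1 ∨ (p1 → p1)): Łukasiewicz ¬ gives 1 − 1 = 0
  (((p1 ∨ p2) → p2) ∧ not (p1 ∨ (p1 → p1))) = min(0.82, 0) = 0
  (((p1 → p2) → (not p2 ∧ p1)) ∨ (((p1 ∨ p2) → p2) ∧ not (p1 ∨ (p1 → p1)))) = max(0.64, 0) = 0.64
  Łukasiewicz value = 0.64
Difference: 0 − 0.64 = -0.64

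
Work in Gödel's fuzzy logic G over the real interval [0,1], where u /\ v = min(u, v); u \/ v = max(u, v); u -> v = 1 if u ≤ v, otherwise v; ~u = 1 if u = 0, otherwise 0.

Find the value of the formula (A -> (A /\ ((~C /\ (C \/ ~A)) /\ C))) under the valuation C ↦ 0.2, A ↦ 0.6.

~C: Gödel ¬ of 0.2 = 0 (operand ≠ 0)
~A: Gödel ¬ of 0.6 = 0 (operand ≠ 0)
(C \/ ~A) = max(0.2, 0) = 0.2
(~C /\ (C \/ ~A)) = min(0, 0.2) = 0
((~C /\ (C \/ ~A)) /\ C) = min(0, 0.2) = 0
(A /\ ((~C /\ (C \/ ~A)) /\ C)) = min(0.6, 0) = 0
(A -> (A /\ ((~C /\ (C \/ ~A)) /\ C))): 0.6 > 0, so result = 0

0.00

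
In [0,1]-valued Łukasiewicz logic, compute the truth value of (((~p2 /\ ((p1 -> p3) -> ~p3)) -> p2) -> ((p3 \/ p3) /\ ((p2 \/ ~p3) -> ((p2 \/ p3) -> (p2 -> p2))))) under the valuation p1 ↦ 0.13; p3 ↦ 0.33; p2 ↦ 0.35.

0.63

~p2: Łukasiewicz ¬ gives 1 − 0.35 = 0.65
(p1 -> p3): min(1, 1 − 0.13 + 0.33) = 1
~p3: Łukasiewicz ¬ gives 1 − 0.33 = 0.67
((p1 -> p3) -> ~p3): min(1, 1 − 1 + 0.67) = 0.67
(~p2 /\ ((p1 -> p3) -> ~p3)) = min(0.65, 0.67) = 0.65
((~p2 /\ ((p1 -> p3) -> ~p3)) -> p2): min(1, 1 − 0.65 + 0.35) = 0.7
(p3 \/ p3) = max(0.33, 0.33) = 0.33
~p3: Łukasiewicz ¬ gives 1 − 0.33 = 0.67
(p2 \/ ~p3) = max(0.35, 0.67) = 0.67
(p2 \/ p3) = max(0.35, 0.33) = 0.35
(p2 -> p2): min(1, 1 − 0.35 + 0.35) = 1
((p2 \/ p3) -> (p2 -> p2)): min(1, 1 − 0.35 + 1) = 1
((p2 \/ ~p3) -> ((p2 \/ p3) -> (p2 -> p2))): min(1, 1 − 0.67 + 1) = 1
((p3 \/ p3) /\ ((p2 \/ ~p3) -> ((p2 \/ p3) -> (p2 -> p2)))) = min(0.33, 1) = 0.33
(((~p2 /\ ((p1 -> p3) -> ~p3)) -> p2) -> ((p3 \/ p3) /\ ((p2 \/ ~p3) -> ((p2 \/ p3) -> (p2 -> p2))))): min(1, 1 − 0.7 + 0.33) = 0.63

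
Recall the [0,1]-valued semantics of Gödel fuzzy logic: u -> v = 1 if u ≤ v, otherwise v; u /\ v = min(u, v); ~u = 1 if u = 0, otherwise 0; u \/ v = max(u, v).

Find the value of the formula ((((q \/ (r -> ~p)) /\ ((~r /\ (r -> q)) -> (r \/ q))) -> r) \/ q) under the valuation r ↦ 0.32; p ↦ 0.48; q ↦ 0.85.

0.85

~p: Gödel ¬ of 0.48 = 0 (operand ≠ 0)
(r -> ~p): 0.32 > 0, so result = 0
(q \/ (r -> ~p)) = max(0.85, 0) = 0.85
~r: Gödel ¬ of 0.32 = 0 (operand ≠ 0)
(r -> q): 0.32 ≤ 0.85, so result = 1
(~r /\ (r -> q)) = min(0, 1) = 0
(r \/ q) = max(0.32, 0.85) = 0.85
((~r /\ (r -> q)) -> (r \/ q)): 0 ≤ 0.85, so result = 1
((q \/ (r -> ~p)) /\ ((~r /\ (r -> q)) -> (r \/ q))) = min(0.85, 1) = 0.85
(((q \/ (r -> ~p)) /\ ((~r /\ (r -> q)) -> (r \/ q))) -> r): 0.85 > 0.32, so result = 0.32
((((q \/ (r -> ~p)) /\ ((~r /\ (r -> q)) -> (r \/ q))) -> r) \/ q) = max(0.32, 0.85) = 0.85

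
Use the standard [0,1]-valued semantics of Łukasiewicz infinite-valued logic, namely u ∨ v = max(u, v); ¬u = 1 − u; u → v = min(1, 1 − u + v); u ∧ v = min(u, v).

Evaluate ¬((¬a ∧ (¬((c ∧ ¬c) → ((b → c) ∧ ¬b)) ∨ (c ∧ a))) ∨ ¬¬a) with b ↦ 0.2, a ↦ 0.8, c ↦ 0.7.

¬a: Łukasiewicz ¬ gives 1 − 0.8 = 0.2
¬c: Łukasiewicz ¬ gives 1 − 0.7 = 0.3
(c ∧ ¬c) = min(0.7, 0.3) = 0.3
(b → c): min(1, 1 − 0.2 + 0.7) = 1
¬b: Łukasiewicz ¬ gives 1 − 0.2 = 0.8
((b → c) ∧ ¬b) = min(1, 0.8) = 0.8
((c ∧ ¬c) → ((b → c) ∧ ¬b)): min(1, 1 − 0.3 + 0.8) = 1
¬((c ∧ ¬c) → ((b → c) ∧ ¬b)): Łukasiewicz ¬ gives 1 − 1 = 0
(c ∧ a) = min(0.7, 0.8) = 0.7
(¬((c ∧ ¬c) → ((b → c) ∧ ¬b)) ∨ (c ∧ a)) = max(0, 0.7) = 0.7
(¬a ∧ (¬((c ∧ ¬c) → ((b → c) ∧ ¬b)) ∨ (c ∧ a))) = min(0.2, 0.7) = 0.2
¬a: Łukasiewicz ¬ gives 1 − 0.8 = 0.2
¬¬a: Łukasiewicz ¬ gives 1 − 0.2 = 0.8
((¬a ∧ (¬((c ∧ ¬c) → ((b → c) ∧ ¬b)) ∨ (c ∧ a))) ∨ ¬¬a) = max(0.2, 0.8) = 0.8
¬((¬a ∧ (¬((c ∧ ¬c) → ((b → c) ∧ ¬b)) ∨ (c ∧ a))) ∨ ¬¬a): Łukasiewicz ¬ gives 1 − 0.8 = 0.2

0.20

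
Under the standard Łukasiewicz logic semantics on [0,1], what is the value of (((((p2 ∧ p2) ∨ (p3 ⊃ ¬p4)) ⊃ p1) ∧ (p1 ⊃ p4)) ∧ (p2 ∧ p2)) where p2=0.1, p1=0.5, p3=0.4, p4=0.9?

0.10

(p2 ∧ p2) = min(0.1, 0.1) = 0.1
¬p4: Łukasiewicz ¬ gives 1 − 0.9 = 0.1
(p3 ⊃ ¬p4): min(1, 1 − 0.4 + 0.1) = 0.7
((p2 ∧ p2) ∨ (p3 ⊃ ¬p4)) = max(0.1, 0.7) = 0.7
(((p2 ∧ p2) ∨ (p3 ⊃ ¬p4)) ⊃ p1): min(1, 1 − 0.7 + 0.5) = 0.8
(p1 ⊃ p4): min(1, 1 − 0.5 + 0.9) = 1
((((p2 ∧ p2) ∨ (p3 ⊃ ¬p4)) ⊃ p1) ∧ (p1 ⊃ p4)) = min(0.8, 1) = 0.8
(p2 ∧ p2) = min(0.1, 0.1) = 0.1
(((((p2 ∧ p2) ∨ (p3 ⊃ ¬p4)) ⊃ p1) ∧ (p1 ⊃ p4)) ∧ (p2 ∧ p2)) = min(0.8, 0.1) = 0.1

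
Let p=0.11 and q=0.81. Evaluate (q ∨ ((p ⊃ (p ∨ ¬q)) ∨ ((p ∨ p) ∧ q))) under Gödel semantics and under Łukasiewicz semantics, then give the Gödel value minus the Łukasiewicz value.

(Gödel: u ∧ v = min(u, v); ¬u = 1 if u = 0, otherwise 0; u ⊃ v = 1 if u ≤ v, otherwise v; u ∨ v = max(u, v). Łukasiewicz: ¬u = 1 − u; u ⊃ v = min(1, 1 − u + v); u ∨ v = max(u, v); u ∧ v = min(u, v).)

Gödel evaluation:
  ¬q: Gödel ¬ of 0.81 = 0 (operand ≠ 0)
  (p ∨ ¬q) = max(0.11, 0) = 0.11
  (p ⊃ (p ∨ ¬q)): 0.11 ≤ 0.11, so result = 1
  (p ∨ p) = max(0.11, 0.11) = 0.11
  ((p ∨ p) ∧ q) = min(0.11, 0.81) = 0.11
  ((p ⊃ (p ∨ ¬q)) ∨ ((p ∨ p) ∧ q)) = max(1, 0.11) = 1
  (q ∨ ((p ⊃ (p ∨ ¬q)) ∨ ((p ∨ p) ∧ q))) = max(0.81, 1) = 1
  Gödel value = 1
Łukasiewicz evaluation:
  ¬q: Łukasiewicz ¬ gives 1 − 0.81 = 0.19
  (p ∨ ¬q) = max(0.11, 0.19) = 0.19
  (p ⊃ (p ∨ ¬q)): min(1, 1 − 0.11 + 0.19) = 1
  (p ∨ p) = max(0.11, 0.11) = 0.11
  ((p ∨ p) ∧ q) = min(0.11, 0.81) = 0.11
  ((p ⊃ (p ∨ ¬q)) ∨ ((p ∨ p) ∧ q)) = max(1, 0.11) = 1
  (q ∨ ((p ⊃ (p ∨ ¬q)) ∨ ((p ∨ p) ∧ q))) = max(0.81, 1) = 1
  Łukasiewicz value = 1
Difference: 1 − 1 = 0.00

0.00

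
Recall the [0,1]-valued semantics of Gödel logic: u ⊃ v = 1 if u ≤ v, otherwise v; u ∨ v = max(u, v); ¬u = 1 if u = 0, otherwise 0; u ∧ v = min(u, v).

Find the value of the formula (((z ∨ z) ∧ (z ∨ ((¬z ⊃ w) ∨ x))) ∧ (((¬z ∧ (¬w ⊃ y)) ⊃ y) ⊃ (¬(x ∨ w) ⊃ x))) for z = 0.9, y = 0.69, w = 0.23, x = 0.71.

(z ∨ z) = max(0.9, 0.9) = 0.9
¬z: Gödel ¬ of 0.9 = 0 (operand ≠ 0)
(¬z ⊃ w): 0 ≤ 0.23, so result = 1
((¬z ⊃ w) ∨ x) = max(1, 0.71) = 1
(z ∨ ((¬z ⊃ w) ∨ x)) = max(0.9, 1) = 1
((z ∨ z) ∧ (z ∨ ((¬z ⊃ w) ∨ x))) = min(0.9, 1) = 0.9
¬z: Gödel ¬ of 0.9 = 0 (operand ≠ 0)
¬w: Gödel ¬ of 0.23 = 0 (operand ≠ 0)
(¬w ⊃ y): 0 ≤ 0.69, so result = 1
(¬z ∧ (¬w ⊃ y)) = min(0, 1) = 0
((¬z ∧ (¬w ⊃ y)) ⊃ y): 0 ≤ 0.69, so result = 1
(x ∨ w) = max(0.71, 0.23) = 0.71
¬(x ∨ w): Gödel ¬ of 0.71 = 0 (operand ≠ 0)
(¬(x ∨ w) ⊃ x): 0 ≤ 0.71, so result = 1
(((¬z ∧ (¬w ⊃ y)) ⊃ y) ⊃ (¬(x ∨ w) ⊃ x)): 1 ≤ 1, so result = 1
(((z ∨ z) ∧ (z ∨ ((¬z ⊃ w) ∨ x))) ∧ (((¬z ∧ (¬w ⊃ y)) ⊃ y) ⊃ (¬(x ∨ w) ⊃ x))) = min(0.9, 1) = 0.9

0.90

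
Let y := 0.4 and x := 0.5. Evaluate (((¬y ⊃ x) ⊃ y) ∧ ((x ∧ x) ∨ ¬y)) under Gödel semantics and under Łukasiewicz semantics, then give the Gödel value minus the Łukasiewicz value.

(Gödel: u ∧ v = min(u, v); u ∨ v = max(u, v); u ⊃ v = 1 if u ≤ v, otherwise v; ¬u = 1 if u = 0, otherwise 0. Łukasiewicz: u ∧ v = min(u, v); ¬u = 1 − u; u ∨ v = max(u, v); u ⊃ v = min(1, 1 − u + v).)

Gödel evaluation:
  ¬y: Gödel ¬ of 0.4 = 0 (operand ≠ 0)
  (¬y ⊃ x): 0 ≤ 0.5, so result = 1
  ((¬y ⊃ x) ⊃ y): 1 > 0.4, so result = 0.4
  (x ∧ x) = min(0.5, 0.5) = 0.5
  ¬y: Gödel ¬ of 0.4 = 0 (operand ≠ 0)
  ((x ∧ x) ∨ ¬y) = max(0.5, 0) = 0.5
  (((¬y ⊃ x) ⊃ y) ∧ ((x ∧ x) ∨ ¬y)) = min(0.4, 0.5) = 0.4
  Gödel value = 0.4
Łukasiewicz evaluation:
  ¬y: Łukasiewicz ¬ gives 1 − 0.4 = 0.6
  (¬y ⊃ x): min(1, 1 − 0.6 + 0.5) = 0.9
  ((¬y ⊃ x) ⊃ y): min(1, 1 − 0.9 + 0.4) = 0.5
  (x ∧ x) = min(0.5, 0.5) = 0.5
  ¬y: Łukasiewicz ¬ gives 1 − 0.4 = 0.6
  ((x ∧ x) ∨ ¬y) = max(0.5, 0.6) = 0.6
  (((¬y ⊃ x) ⊃ y) ∧ ((x ∧ x) ∨ ¬y)) = min(0.5, 0.6) = 0.5
  Łukasiewicz value = 0.5
Difference: 0.4 − 0.5 = -0.10

-0.10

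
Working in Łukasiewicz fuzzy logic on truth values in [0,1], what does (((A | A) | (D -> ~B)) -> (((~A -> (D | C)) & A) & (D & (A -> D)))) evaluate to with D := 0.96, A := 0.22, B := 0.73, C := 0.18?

0.91

(A | A) = max(0.22, 0.22) = 0.22
~B: Łukasiewicz ¬ gives 1 − 0.73 = 0.27
(D -> ~B): min(1, 1 − 0.96 + 0.27) = 0.31
((A | A) | (D -> ~B)) = max(0.22, 0.31) = 0.31
~A: Łukasiewicz ¬ gives 1 − 0.22 = 0.78
(D | C) = max(0.96, 0.18) = 0.96
(~A -> (D | C)): min(1, 1 − 0.78 + 0.96) = 1
((~A -> (D | C)) & A) = min(1, 0.22) = 0.22
(A -> D): min(1, 1 − 0.22 + 0.96) = 1
(D & (A -> D)) = min(0.96, 1) = 0.96
(((~A -> (D | C)) & A) & (D & (A -> D))) = min(0.22, 0.96) = 0.22
(((A | A) | (D -> ~B)) -> (((~A -> (D | C)) & A) & (D & (A -> D)))): min(1, 1 − 0.31 + 0.22) = 0.91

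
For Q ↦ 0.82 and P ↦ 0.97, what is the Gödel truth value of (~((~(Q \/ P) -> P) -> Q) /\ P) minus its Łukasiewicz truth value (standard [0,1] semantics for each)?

Gödel evaluation:
  (Q \/ P) = max(0.82, 0.97) = 0.97
  ~(Q \/ P): Gödel ¬ of 0.97 = 0 (operand ≠ 0)
  (~(Q \/ P) -> P): 0 ≤ 0.97, so result = 1
  ((~(Q \/ P) -> P) -> Q): 1 > 0.82, so result = 0.82
  ~((~(Q \/ P) -> P) -> Q): Gödel ¬ of 0.82 = 0 (operand ≠ 0)
  (~((~(Q \/ P) -> P) -> Q) /\ P) = min(0, 0.97) = 0
  Gödel value = 0
Łukasiewicz evaluation:
  (Q \/ P) = max(0.82, 0.97) = 0.97
  ~(Q \/ P): Łukasiewicz ¬ gives 1 − 0.97 = 0.03
  (~(Q \/ P) -> P): min(1, 1 − 0.03 + 0.97) = 1
  ((~(Q \/ P) -> P) -> Q): min(1, 1 − 1 + 0.82) = 0.82
  ~((~(Q \/ P) -> P) -> Q): Łukasiewicz ¬ gives 1 − 0.82 = 0.18
  (~((~(Q \/ P) -> P) -> Q) /\ P) = min(0.18, 0.97) = 0.18
  Łukasiewicz value = 0.18
Difference: 0 − 0.18 = -0.18

-0.18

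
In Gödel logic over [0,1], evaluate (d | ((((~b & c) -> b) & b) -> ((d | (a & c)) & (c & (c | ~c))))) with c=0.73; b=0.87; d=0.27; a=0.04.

~b: Gödel ¬ of 0.87 = 0 (operand ≠ 0)
(~b & c) = min(0, 0.73) = 0
((~b & c) -> b): 0 ≤ 0.87, so result = 1
(((~b & c) -> b) & b) = min(1, 0.87) = 0.87
(a & c) = min(0.04, 0.73) = 0.04
(d | (a & c)) = max(0.27, 0.04) = 0.27
~c: Gödel ¬ of 0.73 = 0 (operand ≠ 0)
(c | ~c) = max(0.73, 0) = 0.73
(c & (c | ~c)) = min(0.73, 0.73) = 0.73
((d | (a & c)) & (c & (c | ~c))) = min(0.27, 0.73) = 0.27
((((~b & c) -> b) & b) -> ((d | (a & c)) & (c & (c | ~c)))): 0.87 > 0.27, so result = 0.27
(d | ((((~b & c) -> b) & b) -> ((d | (a & c)) & (c & (c | ~c))))) = max(0.27, 0.27) = 0.27

0.27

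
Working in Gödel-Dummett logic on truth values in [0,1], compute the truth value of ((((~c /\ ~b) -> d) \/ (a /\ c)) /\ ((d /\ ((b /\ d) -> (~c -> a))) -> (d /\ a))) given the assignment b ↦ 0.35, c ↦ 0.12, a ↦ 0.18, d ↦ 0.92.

~c: Gödel ¬ of 0.12 = 0 (operand ≠ 0)
~b: Gödel ¬ of 0.35 = 0 (operand ≠ 0)
(~c /\ ~b) = min(0, 0) = 0
((~c /\ ~b) -> d): 0 ≤ 0.92, so result = 1
(a /\ c) = min(0.18, 0.12) = 0.12
(((~c /\ ~b) -> d) \/ (a /\ c)) = max(1, 0.12) = 1
(b /\ d) = min(0.35, 0.92) = 0.35
~c: Gödel ¬ of 0.12 = 0 (operand ≠ 0)
(~c -> a): 0 ≤ 0.18, so result = 1
((b /\ d) -> (~c -> a)): 0.35 ≤ 1, so result = 1
(d /\ ((b /\ d) -> (~c -> a))) = min(0.92, 1) = 0.92
(d /\ a) = min(0.92, 0.18) = 0.18
((d /\ ((b /\ d) -> (~c -> a))) -> (d /\ a)): 0.92 > 0.18, so result = 0.18
((((~c /\ ~b) -> d) \/ (a /\ c)) /\ ((d /\ ((b /\ d) -> (~c -> a))) -> (d /\ a))) = min(1, 0.18) = 0.18

0.18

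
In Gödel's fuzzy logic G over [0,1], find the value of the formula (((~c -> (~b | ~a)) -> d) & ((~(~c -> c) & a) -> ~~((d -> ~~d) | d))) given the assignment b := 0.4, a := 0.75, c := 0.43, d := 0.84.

0.84

~c: Gödel ¬ of 0.43 = 0 (operand ≠ 0)
~b: Gödel ¬ of 0.4 = 0 (operand ≠ 0)
~a: Gödel ¬ of 0.75 = 0 (operand ≠ 0)
(~b | ~a) = max(0, 0) = 0
(~c -> (~b | ~a)): 0 ≤ 0, so result = 1
((~c -> (~b | ~a)) -> d): 1 > 0.84, so result = 0.84
~c: Gödel ¬ of 0.43 = 0 (operand ≠ 0)
(~c -> c): 0 ≤ 0.43, so result = 1
~(~c -> c): Gödel ¬ of 1 = 0 (operand ≠ 0)
(~(~c -> c) & a) = min(0, 0.75) = 0
~d: Gödel ¬ of 0.84 = 0 (operand ≠ 0)
~~d: Gödel ¬ of 0 = 1 (operand is 0)
(d -> ~~d): 0.84 ≤ 1, so result = 1
((d -> ~~d) | d) = max(1, 0.84) = 1
~((d -> ~~d) | d): Gödel ¬ of 1 = 0 (operand ≠ 0)
~~((d -> ~~d) | d): Gödel ¬ of 0 = 1 (operand is 0)
((~(~c -> c) & a) -> ~~((d -> ~~d) | d)): 0 ≤ 1, so result = 1
(((~c -> (~b | ~a)) -> d) & ((~(~c -> c) & a) -> ~~((d -> ~~d) | d))) = min(0.84, 1) = 0.84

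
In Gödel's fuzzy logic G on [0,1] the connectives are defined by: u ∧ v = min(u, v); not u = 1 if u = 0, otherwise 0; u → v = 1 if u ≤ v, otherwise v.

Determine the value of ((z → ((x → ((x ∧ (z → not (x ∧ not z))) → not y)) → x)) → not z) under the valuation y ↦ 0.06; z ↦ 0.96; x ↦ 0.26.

0.00

not z: Gödel ¬ of 0.96 = 0 (operand ≠ 0)
(x ∧ not z) = min(0.26, 0) = 0
not (x ∧ not z): Gödel ¬ of 0 = 1 (operand is 0)
(z → not (x ∧ not z)): 0.96 ≤ 1, so result = 1
(x ∧ (z → not (x ∧ not z))) = min(0.26, 1) = 0.26
not y: Gödel ¬ of 0.06 = 0 (operand ≠ 0)
((x ∧ (z → not (x ∧ not z))) → not y): 0.26 > 0, so result = 0
(x → ((x ∧ (z → not (x ∧ not z))) → not y)): 0.26 > 0, so result = 0
((x → ((x ∧ (z → not (x ∧ not z))) → not y)) → x): 0 ≤ 0.26, so result = 1
(z → ((x → ((x ∧ (z → not (x ∧ not z))) → not y)) → x)): 0.96 ≤ 1, so result = 1
not z: Gödel ¬ of 0.96 = 0 (operand ≠ 0)
((z → ((x → ((x ∧ (z → not (x ∧ not z))) → not y)) → x)) → not z): 1 > 0, so result = 0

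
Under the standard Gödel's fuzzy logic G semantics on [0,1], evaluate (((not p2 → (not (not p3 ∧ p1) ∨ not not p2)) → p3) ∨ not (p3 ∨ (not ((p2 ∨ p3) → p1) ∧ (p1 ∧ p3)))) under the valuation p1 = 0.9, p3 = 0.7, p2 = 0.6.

0.70

not p2: Gödel ¬ of 0.6 = 0 (operand ≠ 0)
not p3: Gödel ¬ of 0.7 = 0 (operand ≠ 0)
(not p3 ∧ p1) = min(0, 0.9) = 0
not (not p3 ∧ p1): Gödel ¬ of 0 = 1 (operand is 0)
not p2: Gödel ¬ of 0.6 = 0 (operand ≠ 0)
not not p2: Gödel ¬ of 0 = 1 (operand is 0)
(not (not p3 ∧ p1) ∨ not not p2) = max(1, 1) = 1
(not p2 → (not (not p3 ∧ p1) ∨ not not p2)): 0 ≤ 1, so result = 1
((not p2 → (not (not p3 ∧ p1) ∨ not not p2)) → p3): 1 > 0.7, so result = 0.7
(p2 ∨ p3) = max(0.6, 0.7) = 0.7
((p2 ∨ p3) → p1): 0.7 ≤ 0.9, so result = 1
not ((p2 ∨ p3) → p1): Gödel ¬ of 1 = 0 (operand ≠ 0)
(p1 ∧ p3) = min(0.9, 0.7) = 0.7
(not ((p2 ∨ p3) → p1) ∧ (p1 ∧ p3)) = min(0, 0.7) = 0
(p3 ∨ (not ((p2 ∨ p3) → p1) ∧ (p1 ∧ p3))) = max(0.7, 0) = 0.7
not (p3 ∨ (not ((p2 ∨ p3) → p1) ∧ (p1 ∧ p3))): Gödel ¬ of 0.7 = 0 (operand ≠ 0)
(((not p2 → (not (not p3 ∧ p1) ∨ not not p2)) → p3) ∨ not (p3 ∨ (not ((p2 ∨ p3) → p1) ∧ (p1 ∧ p3)))) = max(0.7, 0) = 0.7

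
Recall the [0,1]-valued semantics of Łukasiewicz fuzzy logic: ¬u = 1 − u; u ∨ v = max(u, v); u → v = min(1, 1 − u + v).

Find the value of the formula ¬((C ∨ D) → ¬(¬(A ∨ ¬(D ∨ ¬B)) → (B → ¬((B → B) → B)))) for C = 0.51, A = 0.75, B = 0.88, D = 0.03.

0.51

(C ∨ D) = max(0.51, 0.03) = 0.51
¬B: Łukasiewicz ¬ gives 1 − 0.88 = 0.12
(D ∨ ¬B) = max(0.03, 0.12) = 0.12
¬(D ∨ ¬B): Łukasiewicz ¬ gives 1 − 0.12 = 0.88
(A ∨ ¬(D ∨ ¬B)) = max(0.75, 0.88) = 0.88
¬(A ∨ ¬(D ∨ ¬B)): Łukasiewicz ¬ gives 1 − 0.88 = 0.12
(B → B): min(1, 1 − 0.88 + 0.88) = 1
((B → B) → B): min(1, 1 − 1 + 0.88) = 0.88
¬((B → B) → B): Łukasiewicz ¬ gives 1 − 0.88 = 0.12
(B → ¬((B → B) → B)): min(1, 1 − 0.88 + 0.12) = 0.24
(¬(A ∨ ¬(D ∨ ¬B)) → (B → ¬((B → B) → B))): min(1, 1 − 0.12 + 0.24) = 1
¬(¬(A ∨ ¬(D ∨ ¬B)) → (B → ¬((B → B) → B))): Łukasiewicz ¬ gives 1 − 1 = 0
((C ∨ D) → ¬(¬(A ∨ ¬(D ∨ ¬B)) → (B → ¬((B → B) → B)))): min(1, 1 − 0.51 + 0) = 0.49
¬((C ∨ D) → ¬(¬(A ∨ ¬(D ∨ ¬B)) → (B → ¬((B → B) → B)))): Łukasiewicz ¬ gives 1 − 0.49 = 0.51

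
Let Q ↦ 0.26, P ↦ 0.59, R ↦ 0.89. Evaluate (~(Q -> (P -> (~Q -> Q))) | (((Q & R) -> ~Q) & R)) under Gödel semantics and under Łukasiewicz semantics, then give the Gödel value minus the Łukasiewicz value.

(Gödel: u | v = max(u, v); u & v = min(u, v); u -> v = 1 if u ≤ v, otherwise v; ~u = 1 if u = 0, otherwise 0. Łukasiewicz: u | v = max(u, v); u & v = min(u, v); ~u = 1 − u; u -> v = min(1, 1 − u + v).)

-0.89

Gödel evaluation:
  ~Q: Gödel ¬ of 0.26 = 0 (operand ≠ 0)
  (~Q -> Q): 0 ≤ 0.26, so result = 1
  (P -> (~Q -> Q)): 0.59 ≤ 1, so result = 1
  (Q -> (P -> (~Q -> Q))): 0.26 ≤ 1, so result = 1
  ~(Q -> (P -> (~Q -> Q))): Gödel ¬ of 1 = 0 (operand ≠ 0)
  (Q & R) = min(0.26, 0.89) = 0.26
  ~Q: Gödel ¬ of 0.26 = 0 (operand ≠ 0)
  ((Q & R) -> ~Q): 0.26 > 0, so result = 0
  (((Q & R) -> ~Q) & R) = min(0, 0.89) = 0
  (~(Q -> (P -> (~Q -> Q))) | (((Q & R) -> ~Q) & R)) = max(0, 0) = 0
  Gödel value = 0
Łukasiewicz evaluation:
  ~Q: Łukasiewicz ¬ gives 1 − 0.26 = 0.74
  (~Q -> Q): min(1, 1 − 0.74 + 0.26) = 0.52
  (P -> (~Q -> Q)): min(1, 1 − 0.59 + 0.52) = 0.93
  (Q -> (P -> (~Q -> Q))): min(1, 1 − 0.26 + 0.93) = 1
  ~(Q -> (P -> (~Q -> Q))): Łukasiewicz ¬ gives 1 − 1 = 0
  (Q & R) = min(0.26, 0.89) = 0.26
  ~Q: Łukasiewicz ¬ gives 1 − 0.26 = 0.74
  ((Q & R) -> ~Q): min(1, 1 − 0.26 + 0.74) = 1
  (((Q & R) -> ~Q) & R) = min(1, 0.89) = 0.89
  (~(Q -> (P -> (~Q -> Q))) | (((Q & R) -> ~Q) & R)) = max(0, 0.89) = 0.89
  Łukasiewicz value = 0.89
Difference: 0 − 0.89 = -0.89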